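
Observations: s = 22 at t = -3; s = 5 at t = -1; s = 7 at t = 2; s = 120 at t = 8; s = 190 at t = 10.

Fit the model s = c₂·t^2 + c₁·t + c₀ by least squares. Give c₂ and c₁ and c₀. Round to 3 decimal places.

MᵀM·[c₂, c₁, c₀]ᵀ = Mᵀs reads: 14194·c₂ + 1492·c₁ + 178·c₀ = 26911;  1492·c₂ + 178·c₁ + 16·c₀ = 2803;  178·c₂ + 16·c₁ + 5·c₀ = 344.
(Σt^2·t^2 = 14194, Σt^2·t = 1492, Σt^2 = 178, Σt·t = 178, Σt = 16, Σ1 = 5, Σt^2·s = 26911, Σt·s = 2803, Σs = 344.)
Solving the 3×3 system (Gaussian elimination) gives c₂ = 241135/121226, c₁ = -126751/121226, c₀ = 11539/8659.

c₂ = 1.989, c₁ = -1.046, c₀ = 1.333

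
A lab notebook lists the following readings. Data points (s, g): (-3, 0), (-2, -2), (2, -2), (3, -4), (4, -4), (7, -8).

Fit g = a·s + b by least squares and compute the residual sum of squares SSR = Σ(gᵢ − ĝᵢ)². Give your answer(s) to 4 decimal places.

SSR = 5.7035

With design matrix M, MᵀM = [[91, 11]; [11, 6]] and Mᵀg = [-84, -20]ᵀ.
det = 91·6 − 11² = 425.
a = ((-84)·6 − 11·(-20))/425 = -284/425; b = (91·(-20) − 11·(-84))/425 = -896/425.
Residuals: 44/425, -522/425, 614/425, 48/425, 332/425, -516/425; SSR = 2424/425.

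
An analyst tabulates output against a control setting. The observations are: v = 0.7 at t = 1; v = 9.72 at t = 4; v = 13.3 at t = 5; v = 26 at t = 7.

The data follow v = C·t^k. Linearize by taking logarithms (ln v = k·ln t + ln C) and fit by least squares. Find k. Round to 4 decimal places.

Taking logs, ln v = k·ln t + ln C, so regress ln v on ln t.
Σln t = 4.9416, Σ(ln t)² = 8.2987, Σln v = 7.7634, Σln t·ln v = 13.6575.
Equations: 8.2987·k + 4.9416·ln C = 13.6575;  4.9416·k + 4·ln C = 7.7634.
Δ = 8.2987·4 − (4.9416)² = 8.7748; k = (13.6575·4 − 4.9416·7.7634)/8.7748 = 1.85373, ln C = (8.2987·7.7634 − 4.9416·13.6575)/8.7748 = -0.34927.

k = 1.8537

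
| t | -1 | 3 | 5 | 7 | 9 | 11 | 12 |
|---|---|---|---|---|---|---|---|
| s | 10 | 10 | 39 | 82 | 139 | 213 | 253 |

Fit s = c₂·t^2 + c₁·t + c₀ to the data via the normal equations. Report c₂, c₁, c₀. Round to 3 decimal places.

c₂ = 1.991, c₁ = -2.997, c₀ = 3.961

The normal equations are: 45046·c₂ + 4282·c₁ + 430·c₀ = 78557;  4282·c₂ + 430·c₁ + 46·c₀ = 7419;  430·c₂ + 46·c₁ + 7·c₀ = 746.
Inverting the 3×3 Gram matrix, [c₂, c₁, c₀]ᵀ = [75133/37737, -226159/75474, 149467/37737]ᵀ.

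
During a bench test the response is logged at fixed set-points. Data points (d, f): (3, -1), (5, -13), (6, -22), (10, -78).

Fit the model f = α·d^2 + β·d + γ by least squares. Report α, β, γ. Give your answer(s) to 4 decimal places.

α = -1.0000, β = 2.0000, γ = 2.0000

From the data, Σd^2·d^2 = 12002, Σd^2·d = 1368, Σd^2 = 170, Σd·d = 170, Σd = 24, Σ1 = 4.
Right-hand side: Σd^2·f = -8926, Σd·f = -980, Σf = -114.
So AᵀA·[α, β, γ]ᵀ = Aᵀf: [[12002, 1368, 170]; [1368, 170, 24]; [170, 24, 4]]·[α, β, γ]ᵀ = [-8926, -980, -114]ᵀ.
Inverting the 3×3 Gram matrix, [α, β, γ]ᵀ = [-1, 2, 2]ᵀ.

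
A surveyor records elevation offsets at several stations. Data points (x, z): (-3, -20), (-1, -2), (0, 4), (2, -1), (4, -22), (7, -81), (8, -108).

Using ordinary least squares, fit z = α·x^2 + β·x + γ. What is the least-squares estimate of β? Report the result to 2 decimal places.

Sums needed: Σx^2·x^2 = 6851, Σx^2·x = 899, Σx^2 = 143, Σx·x = 143, Σx = 17, Σ1 = 7.
Right-hand side: Σx^2·z = -11419, Σx·z = -1459, Σz = -230.
Inverting the 3×3 Gram matrix, [α, β, γ]ᵀ = [-217915/111206, 197551/111206, 159007/55603]ᵀ.

β = 1.78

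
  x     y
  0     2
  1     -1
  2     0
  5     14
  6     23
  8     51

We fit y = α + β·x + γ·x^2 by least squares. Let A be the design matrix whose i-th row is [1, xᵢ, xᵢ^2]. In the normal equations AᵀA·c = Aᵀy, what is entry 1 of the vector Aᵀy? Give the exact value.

89

Entry 1 ↔ basis 1, so (Aᵀy)_{1} = Σᵢ yᵢ = (1)·(2) + (1)·(-1) + (1)·(0) + (1)·(14) + (1)·(23) + (1)·(51) = 89.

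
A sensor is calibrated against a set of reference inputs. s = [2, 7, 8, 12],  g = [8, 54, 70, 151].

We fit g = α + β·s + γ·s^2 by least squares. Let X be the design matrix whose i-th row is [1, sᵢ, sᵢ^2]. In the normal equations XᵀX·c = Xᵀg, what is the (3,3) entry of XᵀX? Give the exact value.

Row 3 ↔ basis s^2, column 3 ↔ basis s^2, so (XᵀX)_{3,3} = Σᵢ (s^2)·(s^2) = (4)·(4) + (49)·(49) + (64)·(64) + (144)·(144) = 27249.

27249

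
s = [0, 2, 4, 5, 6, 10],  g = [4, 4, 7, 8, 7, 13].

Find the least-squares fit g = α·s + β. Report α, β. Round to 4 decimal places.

α = 0.9160, β = 3.0448

From the data, Σs·s = 181, Σs = 27, Σ1 = 6.
Moment sums: Σs·g = 248, Σg = 43.
Eliminating β: 6·(row 1) − 27·(row 2) gives 357·α = 6·248 − 27·43 = 327, so α = 109/119.
Then β = (43 − 27·(109/119))/6 = 1087/357.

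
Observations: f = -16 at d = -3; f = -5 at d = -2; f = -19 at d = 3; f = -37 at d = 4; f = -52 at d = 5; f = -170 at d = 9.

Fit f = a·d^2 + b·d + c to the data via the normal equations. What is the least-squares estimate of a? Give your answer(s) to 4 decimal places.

Normal-equation sums: Σd^2·d^2 = 7620, Σd^2·d = 910, Σd^2 = 144, Σd·d = 144, Σd = 16, Σ1 = 6.
Moment sums: Σd^2·f = -15997, Σd·f = -1937, Σf = -299.
Row-reducing yields a = -441595/217914, b = -52863/72638, c = 161803/217914.

a = -2.0265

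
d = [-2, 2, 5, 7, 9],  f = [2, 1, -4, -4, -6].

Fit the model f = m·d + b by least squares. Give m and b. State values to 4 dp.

m = -0.7727, b = 1.0455

Sums needed: Σd·d = 163, Σd = 21, Σ1 = 5.
And Σd·f = -104, Σf = -11.
Normal equations: [[163, 21]; [21, 5]]·[m, b]ᵀ = [-104, -11]ᵀ.
Determinant 163·5 − 21² = 374.
m = ((-104)·5 − 21·(-11))/374 = -17/22; b = (163·(-11) − 21·(-104))/374 = 23/22.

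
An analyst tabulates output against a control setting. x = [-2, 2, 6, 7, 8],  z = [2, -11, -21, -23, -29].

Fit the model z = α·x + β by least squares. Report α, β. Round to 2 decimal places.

Sums needed: Σx·x = 157, Σx = 21, Σ1 = 5.
Moment sums: Σx·z = -545, Σz = -82.
Eliminating β: 5·(row 1) − 21·(row 2) gives 344·α = 5·(-545) − 21·(-82) = -1003, so α = -1003/344.
Then β = ((-82) − 21·(-1003/344))/5 = -1429/344.

α = -2.92, β = -4.15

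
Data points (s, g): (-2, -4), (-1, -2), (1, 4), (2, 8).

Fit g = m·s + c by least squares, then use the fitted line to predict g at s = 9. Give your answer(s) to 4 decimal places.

ĝ = 28.5000

With design matrix M, MᵀM = [[10, 0]; [0, 4]] and Mᵀg = [30, 6]ᵀ.
Eliminating c: 4·(row 1) − 0·(row 2) gives 40·m = 4·30 − 0·6 = 120, so m = 3.
Then c = (6 − 0·3)/4 = 3/2.
At s = 9: ĝ = (3)·(9) + (3/2)·(1) = 57/2.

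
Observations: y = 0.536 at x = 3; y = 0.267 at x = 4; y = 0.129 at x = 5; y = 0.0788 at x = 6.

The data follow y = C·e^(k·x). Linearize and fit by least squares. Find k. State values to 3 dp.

k = -0.648

With ln yᵢ as the transformed response and xᵢ as the regressor:
AᵀA = [[86.0000, 18.0000]; [18.0000, 4]], rhs = [-32.6377, -6.5329]ᵀ  (here Σx = 18.0000, Σ(x)² = 86.0000, Σln y = -6.5329, Σx·ln y = -32.6377).
Δ = 86.0000·4 − (18.0000)² = 20.0000; k = (-32.6377·4 − 18.0000·-6.5329)/20.0000 = -0.64791, ln C = (86.0000·-6.5329 − 18.0000·-32.6377)/20.0000 = 1.28237.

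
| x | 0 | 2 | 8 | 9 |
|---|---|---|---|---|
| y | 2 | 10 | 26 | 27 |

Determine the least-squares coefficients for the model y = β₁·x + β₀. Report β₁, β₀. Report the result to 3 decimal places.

β₁ = 2.762, β₀ = 3.132

The normal system MᵀM·[β₁, β₀]ᵀ = Mᵀy is [[149, 19]; [19, 4]]·[β₁, β₀]ᵀ = [471, 65]ᵀ.
Δ = 149·4 − 19² = 235.
β₁ = (471·4 − 19·65)/235 = 649/235; β₀ = (149·65 − 19·471)/235 = 736/235.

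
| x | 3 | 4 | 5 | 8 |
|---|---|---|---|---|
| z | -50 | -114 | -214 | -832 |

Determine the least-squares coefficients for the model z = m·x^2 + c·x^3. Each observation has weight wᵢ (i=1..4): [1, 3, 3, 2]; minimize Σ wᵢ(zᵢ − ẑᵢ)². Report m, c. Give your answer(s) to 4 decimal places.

Setting ∂/∂m … = 0 gives: 10916·m + 78226·c = -128468;  78226·m + 584180·c = -955456.
Determinant 10916·584180 − 78226² = 257601804.
m = ((-128468)·584180 − 78226·(-955456))/257601804 = -25577932/21466817; c = (10916·(-955456) − 78226·(-128468))/257601804 = -31684994/21466817.

m = -1.1915, c = -1.4760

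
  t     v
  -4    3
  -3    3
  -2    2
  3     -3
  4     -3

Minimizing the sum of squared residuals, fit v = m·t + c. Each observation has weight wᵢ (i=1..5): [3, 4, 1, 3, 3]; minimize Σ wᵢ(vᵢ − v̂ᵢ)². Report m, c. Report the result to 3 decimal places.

m = -0.851, c = 0.053

Forming MᵀWM = [[163, -5]; [-5, 14]] and MᵀWv = [-139, 5]ᵀ gives MᵀWM·[m, c]ᵀ = MᵀWv.
Eliminating c: 14·(row 1) − (-5)·(row 2) gives 2257·m = 14·(-139) − (-5)·5 = -1921, so m = -1921/2257.
Then c = (5 − (-5)·(-1921/2257))/14 = 120/2257.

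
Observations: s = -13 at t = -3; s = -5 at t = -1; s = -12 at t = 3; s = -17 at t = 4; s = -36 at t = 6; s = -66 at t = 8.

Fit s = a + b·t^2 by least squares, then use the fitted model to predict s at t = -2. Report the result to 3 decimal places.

ŝ = -7.027

Setting ∂/∂a … = 0 gives: 6·a + 135·b = -149;  135·a + 5811·b = -6022.
(Σ1 = 6, Σt^2 = 135, Σt^2·t^2 = 5811, Σs = -149, Σt^2·s = -6022.)
Eliminating b: 5811·(row 1) − 135·(row 2) gives 16641·a = 5811·(-149) − 135·(-6022) = -52869, so a = -17623/5547.
Then b = ((-6022) − 135·(-17623/5547))/5811 = -5339/5547.
At t = -2: ŝ = (-17623/5547)·(1) + (-5339/5547)·(4) = -12993/1849.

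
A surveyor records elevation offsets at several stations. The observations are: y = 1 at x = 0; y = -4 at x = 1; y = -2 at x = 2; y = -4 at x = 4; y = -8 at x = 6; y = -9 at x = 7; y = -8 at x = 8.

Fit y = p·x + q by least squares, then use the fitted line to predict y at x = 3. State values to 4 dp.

ŷ = -3.7709

The normal system MᵀM·[p, q]ᵀ = Mᵀy is [[170, 28]; [28, 7]]·[p, q]ᵀ = [-199, -34]ᵀ.
Eliminating q: 7·(row 1) − 28·(row 2) gives 406·p = 7·(-199) − 28·(-34) = -441, so p = -63/58.
Then q = ((-34) − 28·(-63/58))/7 = -104/203.
At x = 3: ŷ = (-63/58)·(3) + (-104/203)·(1) = -1531/406.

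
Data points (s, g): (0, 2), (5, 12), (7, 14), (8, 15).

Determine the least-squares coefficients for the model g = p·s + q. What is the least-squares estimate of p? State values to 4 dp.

Setting ∂/∂p … = 0 gives: 138·p + 20·q = 278;  20·p + 4·q = 43.
(Σs·s = 138, Σs = 20, Σ1 = 4, Σs·g = 278, Σg = 43.)
Eliminating q: 4·(row 1) − 20·(row 2) gives 152·p = 4·278 − 20·43 = 252, so p = 63/38.
Then q = (43 − 20·(63/38))/4 = 187/76.

p = 1.6579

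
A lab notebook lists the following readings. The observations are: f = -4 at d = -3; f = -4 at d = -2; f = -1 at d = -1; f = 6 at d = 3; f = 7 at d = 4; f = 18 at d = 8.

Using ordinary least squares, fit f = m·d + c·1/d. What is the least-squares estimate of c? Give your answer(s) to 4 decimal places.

Setting ∂/∂m … = 0 gives: 103·m + 6·c = 211;  6·m + (893/576)·c = 31/3.
Determinant 103·(893/576) − 6² = 71243/576.
m = (211·(893/576) − 6·(31/3))/(71243/576) = 152711/71243; c = (103·(31/3) − 6·211)/(71243/576) = -116160/71243.

c = -1.6305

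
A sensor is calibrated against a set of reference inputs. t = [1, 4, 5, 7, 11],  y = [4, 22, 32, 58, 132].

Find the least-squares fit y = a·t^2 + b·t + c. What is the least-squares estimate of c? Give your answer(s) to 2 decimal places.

MᵀM·[a, b, c]ᵀ = Mᵀy reads: 17924·a + 1864·b + 212·c = 19970;  1864·a + 212·b + 28·c = 2110;  212·a + 28·b + 5·c = 248.
Inverting the 3×3 Gram matrix, [a, b, c]ᵀ = [2347/2442, 1043/814, 2044/1221]ᵀ.

c = 1.67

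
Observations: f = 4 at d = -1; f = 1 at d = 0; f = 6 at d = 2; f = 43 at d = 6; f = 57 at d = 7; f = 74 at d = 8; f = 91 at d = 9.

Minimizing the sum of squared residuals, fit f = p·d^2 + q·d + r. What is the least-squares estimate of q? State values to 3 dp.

q = 0.182

Compute the Gram sums: Σd^2·d^2 = 14371, Σd^2·d = 1807, Σd^2 = 235, Σd·d = 235, Σd = 31, Σ1 = 7.
And Σd^2·f = 16476, Σd·f = 2076, Σf = 276.
So AᵀA·[p, q, r]ᵀ = Aᵀf: [[14371, 1807, 235]; [1807, 235, 31]; [235, 31, 7]]·[p, q, r]ᵀ = [16476, 2076, 276]ᵀ.
Row-reducing yields p = 12/11, q = 2/11, r = 2.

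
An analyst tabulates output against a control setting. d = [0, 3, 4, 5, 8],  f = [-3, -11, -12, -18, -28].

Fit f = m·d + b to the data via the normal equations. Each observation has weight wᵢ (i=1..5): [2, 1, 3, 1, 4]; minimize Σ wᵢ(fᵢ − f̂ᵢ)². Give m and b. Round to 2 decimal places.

With design matrix X, XᵀWX = [[338, 52]; [52, 11]] and XᵀWf = [-1163, -183]ᵀ.
Δ = 338·11 − 52² = 1014.
m = ((-1163)·11 − 52·(-183))/1014 = -3277/1014; b = (338·(-183) − 52·(-1163))/1014 = -53/39.

m = -3.23, b = -1.36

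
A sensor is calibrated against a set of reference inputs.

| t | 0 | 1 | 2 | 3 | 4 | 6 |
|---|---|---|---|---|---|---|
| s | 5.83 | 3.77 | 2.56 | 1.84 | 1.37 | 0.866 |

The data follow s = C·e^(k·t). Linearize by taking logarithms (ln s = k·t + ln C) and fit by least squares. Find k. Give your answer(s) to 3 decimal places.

k = -0.317

Let Y = ln s. Fitting Y = k·t + ln C by least squares:
Sums: Σt = 16.0000, Σ(t)² = 66.0000, Σln s = 4.8108, Σt·ln s = 5.4324.
Normal system: [[66.0000, 16.0000]; [16.0000, 6]]·[k, ln C]ᵀ = [5.4324, 4.8108]ᵀ.
Solving (det = 140.0000): k = -0.31699, ln C = 1.64710.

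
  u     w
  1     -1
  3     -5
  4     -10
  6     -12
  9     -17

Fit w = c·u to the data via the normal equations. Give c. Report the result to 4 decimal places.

c = -1.9650

The normal equations are: 143·c = -281.
(Σu·u = 143, Σu·w = -281.)
Hence c = -281 / 143 ≈ -1.96503.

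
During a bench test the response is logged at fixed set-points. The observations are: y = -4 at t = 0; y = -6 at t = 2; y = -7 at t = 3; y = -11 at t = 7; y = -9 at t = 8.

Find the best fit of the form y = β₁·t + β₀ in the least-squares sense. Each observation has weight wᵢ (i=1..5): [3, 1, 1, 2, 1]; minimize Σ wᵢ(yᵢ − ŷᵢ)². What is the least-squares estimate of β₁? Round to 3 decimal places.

With design matrix M, MᵀWM = [[175, 27]; [27, 8]] and MᵀWy = [-259, -56]ᵀ.
Δ = 175·8 − 27² = 671.
β₁ = ((-259)·8 − 27·(-56))/671 = -560/671; β₀ = (175·(-56) − 27·(-259))/671 = -2807/671.

β₁ = -0.835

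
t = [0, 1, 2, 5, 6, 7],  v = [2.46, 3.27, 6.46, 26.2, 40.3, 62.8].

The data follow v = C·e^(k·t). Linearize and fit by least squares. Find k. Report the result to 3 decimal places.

k = 0.475

Linearized form: ln v = k·t + ln C. From the 6 transformed points,
XᵀX = [[115.0000, 21.0000]; [21.0000, 6]], rhs = [72.4026, 15.0526]ᵀ  (here Σt = 21.0000, Σ(t)² = 115.0000, Σln v = 15.0526, Σt·ln v = 72.4026).
Δ = 115.0000·6 − (21.0000)² = 249.0000; k = (72.4026·6 − 21.0000·15.0526)/249.0000 = 0.47514, ln C = (115.0000·15.0526 − 21.0000·72.4026)/249.0000 = 0.84578.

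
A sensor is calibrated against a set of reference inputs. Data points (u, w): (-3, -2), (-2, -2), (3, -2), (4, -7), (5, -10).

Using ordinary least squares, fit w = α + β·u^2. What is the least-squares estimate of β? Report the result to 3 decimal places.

β = -0.438

The normal equations are: 5·α + 63·β = -23;  63·α + 1059·β = -406.
Δ = 5·1059 − 63² = 1326.
α = ((-23)·1059 − 63·(-406))/1326 = 407/442; β = (5·(-406) − 63·(-23))/1326 = -581/1326.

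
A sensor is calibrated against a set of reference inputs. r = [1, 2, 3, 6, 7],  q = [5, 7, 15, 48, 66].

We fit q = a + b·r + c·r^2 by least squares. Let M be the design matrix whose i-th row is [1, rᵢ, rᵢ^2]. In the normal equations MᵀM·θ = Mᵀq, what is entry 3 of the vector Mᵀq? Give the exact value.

5130

Entry 3 ↔ basis r^2, so (Mᵀq)_{3} = Σᵢ (r^2)·qᵢ = (1)·(5) + (4)·(7) + (9)·(15) + (36)·(48) + (49)·(66) = 5130.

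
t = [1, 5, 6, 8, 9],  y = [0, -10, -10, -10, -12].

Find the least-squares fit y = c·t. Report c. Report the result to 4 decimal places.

With design matrix M, MᵀM = [[207]] and Mᵀy = [-298]ᵀ.
c = (-298)/207 = -1.43961.

c = -1.4396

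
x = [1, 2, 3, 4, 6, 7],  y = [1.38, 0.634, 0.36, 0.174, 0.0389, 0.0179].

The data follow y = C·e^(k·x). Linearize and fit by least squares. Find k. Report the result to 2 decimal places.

k = -0.72

Let Y = ln y. Fitting Y = k·x + ln C by least squares:
Over the data: Σx = 23.0000, Σ(x)² = 115.0000, Σln y = -10.1737, Σx·ln y = -58.2903.
Normal system: [[115.0000, 23.0000]; [23.0000, 6]]·[k, ln C]ᵀ = [-58.2903, -10.1737]ᵀ.
Solving (det = 161.0000): k = -0.71893, ln C = 1.06027.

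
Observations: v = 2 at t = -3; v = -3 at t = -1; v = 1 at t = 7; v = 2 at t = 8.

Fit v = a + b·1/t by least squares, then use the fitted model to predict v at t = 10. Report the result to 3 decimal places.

Normal-equation sums: Σ1 = 4, Σ1/t = -179/168, Σ1/t·1/t = 32377/28224.
For Mᵀv: Σv = 2, Σ1/t·v = 229/84.
Δ = 4·(32377/28224) − (-179/168)² = 32489/9408.
a = (2·(32377/28224) − (-179/168)·(229/84))/(32489/9408) = 48912/32489; b = (4·(229/84) − (-179/168)·2)/(32489/9408) = 122640/32489.
At t = 10: v̂ = (48912/32489)·(1) + (122640/32489)·(1/10) = 61176/32489.

v̂ = 1.883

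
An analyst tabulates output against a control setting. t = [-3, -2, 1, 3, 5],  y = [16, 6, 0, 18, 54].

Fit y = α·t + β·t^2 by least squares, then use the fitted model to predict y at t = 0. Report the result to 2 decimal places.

Entries of XᵀX: Σt·t = 48, Σt·t^2 = 118, Σt^2·t^2 = 804.
And Σt·y = 264, Σt^2·y = 1680.
So XᵀX·[α, β]ᵀ = Xᵀy: [[48, 118]; [118, 804]]·[α, β]ᵀ = [264, 1680]ᵀ.
Δ = 48·804 − 118² = 24668.
α = (264·804 − 118·1680)/24668 = 3504/6167; β = (48·1680 − 118·264)/24668 = 12372/6167.
At t = 0: ŷ = (3504/6167)·(0) + (12372/6167)·(0) = 0.

ŷ = 0.00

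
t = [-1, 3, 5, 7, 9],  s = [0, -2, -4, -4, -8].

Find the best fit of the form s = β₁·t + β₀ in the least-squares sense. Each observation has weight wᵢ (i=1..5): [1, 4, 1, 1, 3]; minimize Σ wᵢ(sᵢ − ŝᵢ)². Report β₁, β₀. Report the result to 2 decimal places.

β₁ = -0.85, β₀ = 0.23

The normal system XᵀWX·[β₁, β₀]ᵀ = XᵀWs is [[354, 50]; [50, 10]]·[β₁, β₀]ᵀ = [-288, -40]ᵀ.
det = 354·10 − 50² = 1040.
β₁ = ((-288)·10 − 50·(-40))/1040 = -11/13; β₀ = (354·(-40) − 50·(-288))/1040 = 3/13.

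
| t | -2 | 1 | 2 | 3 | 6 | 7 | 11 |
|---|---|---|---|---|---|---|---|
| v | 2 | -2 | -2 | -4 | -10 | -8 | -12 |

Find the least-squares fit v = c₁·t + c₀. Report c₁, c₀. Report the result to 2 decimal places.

The normal equations are: 224·c₁ + 28·c₀ = -270;  28·c₁ + 7·c₀ = -36.
(Σt·t = 224, Σt = 28, Σ1 = 7, Σt·v = -270, Σv = -36.)
Determinant 224·7 − 28² = 784.
c₁ = ((-270)·7 − 28·(-36))/784 = -9/8; c₀ = (224·(-36) − 28·(-270))/784 = -9/14.

c₁ = -1.13, c₀ = -0.64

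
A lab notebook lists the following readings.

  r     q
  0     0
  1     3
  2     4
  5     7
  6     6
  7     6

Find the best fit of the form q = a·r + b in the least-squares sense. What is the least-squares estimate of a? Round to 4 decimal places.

a = 0.7952

Sums needed: Σr·r = 115, Σr = 21, Σ1 = 6.
Moment sums: Σr·q = 124, Σq = 26.
So MᵀM·[a, b]ᵀ = Mᵀq: [[115, 21]; [21, 6]]·[a, b]ᵀ = [124, 26]ᵀ.
Determinant 115·6 − 21² = 249.
a = (124·6 − 21·26)/249 = 66/83; b = (115·26 − 21·124)/249 = 386/249.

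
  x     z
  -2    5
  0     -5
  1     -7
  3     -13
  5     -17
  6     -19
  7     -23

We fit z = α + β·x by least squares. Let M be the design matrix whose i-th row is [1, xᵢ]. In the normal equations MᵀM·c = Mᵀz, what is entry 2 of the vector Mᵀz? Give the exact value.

Entry 2 ↔ basis x, so (Mᵀz)_{2} = Σᵢ (x)·zᵢ = (-2)·(5) + (0)·(-5) + (1)·(-7) + (3)·(-13) + (5)·(-17) + (6)·(-19) + (7)·(-23) = -416.

-416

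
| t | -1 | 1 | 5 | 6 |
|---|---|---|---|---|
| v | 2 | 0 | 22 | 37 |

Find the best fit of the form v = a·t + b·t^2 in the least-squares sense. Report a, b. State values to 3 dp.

a = -1.613, b = 1.266

Setting ∂/∂a … = 0 gives: 63·a + 341·b = 330;  341·a + 1923·b = 1884.
Eliminating b: 1923·(row 1) − 341·(row 2) gives 4868·a = 1923·330 − 341·1884 = -7854, so a = -3927/2434.
Then b = (1884 − 341·(-3927/2434))/1923 = 3081/2434.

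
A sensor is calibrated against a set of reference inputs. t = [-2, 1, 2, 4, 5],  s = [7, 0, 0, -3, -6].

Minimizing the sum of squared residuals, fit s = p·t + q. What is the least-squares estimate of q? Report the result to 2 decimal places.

q = 3.07

Compute the Gram sums: Σt·t = 50, Σt = 10, Σ1 = 5.
Moment sums: Σt·s = -56, Σs = -2.
So AᵀA·[p, q]ᵀ = Aᵀs: [[50, 10]; [10, 5]]·[p, q]ᵀ = [-56, -2]ᵀ.
det = 50·5 − 10² = 150.
p = ((-56)·5 − 10·(-2))/150 = -26/15; q = (50·(-2) − 10·(-56))/150 = 46/15.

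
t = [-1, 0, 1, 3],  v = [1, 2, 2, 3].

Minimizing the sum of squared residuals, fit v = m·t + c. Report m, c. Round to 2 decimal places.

Normal-equation sums: Σt·t = 11, Σt = 3, Σ1 = 4.
Right-hand side: Σt·v = 10, Σv = 8.
Normal equations: [[11, 3]; [3, 4]]·[m, c]ᵀ = [10, 8]ᵀ.
det = 11·4 − 3² = 35.
m = (10·4 − 3·8)/35 = 16/35; c = (11·8 − 3·10)/35 = 58/35.

m = 0.46, c = 1.66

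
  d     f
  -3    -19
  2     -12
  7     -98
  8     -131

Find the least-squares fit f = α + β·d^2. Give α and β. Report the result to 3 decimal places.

Compute the Gram sums: Σ1 = 4, Σd^2 = 126, Σd^2·d^2 = 6594.
And Σf = -260, Σd^2·f = -13405.
Normal equations: [[4, 126]; [126, 6594]]·[α, β]ᵀ = [-260, -13405]ᵀ.
Δ = 4·6594 − 126² = 10500.
α = ((-260)·6594 − 126·(-13405))/10500 = -121/50; β = (4·(-13405) − 126·(-260))/10500 = -149/75.

α = -2.420, β = -1.987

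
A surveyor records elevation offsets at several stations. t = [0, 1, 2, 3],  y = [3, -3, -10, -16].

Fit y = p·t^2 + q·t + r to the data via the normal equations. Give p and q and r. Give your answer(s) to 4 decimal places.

p = 0.0000, q = -6.4000, r = 3.1000

Normal-equation sums: Σt^2·t^2 = 98, Σt^2·t = 36, Σt^2 = 14, Σt·t = 14, Σt = 6, Σ1 = 4.
Moment sums: Σt^2·y = -187, Σt·y = -71, Σy = -26.
Row-reducing yields p = 0, q = -32/5, r = 31/10.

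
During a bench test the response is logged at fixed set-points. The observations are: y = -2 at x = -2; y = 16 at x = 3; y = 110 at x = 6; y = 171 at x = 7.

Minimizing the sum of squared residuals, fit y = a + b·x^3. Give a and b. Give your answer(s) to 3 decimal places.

a = 2.483, b = 0.493

The normal system MᵀM·[a, b]ᵀ = Mᵀy is [[4, 578]; [578, 165098]]·[a, b]ᵀ = [295, 82861]ᵀ.
Determinant 4·165098 − 578² = 326308.
a = (295·165098 − 578·82861)/326308 = 202563/81577; b = (4·82861 − 578·295)/326308 = 80467/163154.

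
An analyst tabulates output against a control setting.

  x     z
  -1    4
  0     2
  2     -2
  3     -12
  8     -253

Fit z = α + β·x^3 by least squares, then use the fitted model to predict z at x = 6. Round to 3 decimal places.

From the data, Σ1 = 5, Σx^3 = 546, Σx^3·x^3 = 262938.
Right-hand side: Σz = -261, Σx^3·z = -129880.
AᵀA·[α, β]ᵀ = Aᵀz becomes [[5, 546]; [546, 262938]]·[α, β]ᵀ = [-261, -129880]ᵀ.
Eliminating β: 262938·(row 1) − 546·(row 2) gives 1016574·α = 262938·(-261) − 546·(-129880) = 2287662, so α = 29329/13033.
Then β = ((-129880) − 546·(29329/13033))/262938 = -253447/508287.
At x = 6: ẑ = (29329/13033)·(1) + (-253447/508287)·(216) = -17866907/169429.

ẑ = -105.454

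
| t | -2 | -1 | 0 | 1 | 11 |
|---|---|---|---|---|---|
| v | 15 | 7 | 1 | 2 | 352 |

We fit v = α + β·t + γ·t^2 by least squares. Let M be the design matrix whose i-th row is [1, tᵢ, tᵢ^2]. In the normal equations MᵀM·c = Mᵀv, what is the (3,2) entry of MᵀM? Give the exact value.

1323

Row 3 ↔ basis t^2, column 2 ↔ basis t, so (MᵀM)_{3,2} = Σᵢ (t^2)·(t) = (4)·(-2) + (1)·(-1) + (0)·(0) + (1)·(1) + (121)·(11) = 1323.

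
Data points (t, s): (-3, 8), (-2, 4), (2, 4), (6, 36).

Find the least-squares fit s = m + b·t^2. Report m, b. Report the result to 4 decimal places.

From the data, Σ1 = 4, Σt^2 = 53, Σt^2·t^2 = 1409.
For Aᵀs: Σs = 52, Σt^2·s = 1400.
So AᵀA·[m, b]ᵀ = Aᵀs: [[4, 53]; [53, 1409]]·[m, b]ᵀ = [52, 1400]ᵀ.
det = 4·1409 − 53² = 2827.
m = (52·1409 − 53·1400)/2827 = -932/2827; b = (4·1400 − 53·52)/2827 = 2844/2827.

m = -0.3297, b = 1.0060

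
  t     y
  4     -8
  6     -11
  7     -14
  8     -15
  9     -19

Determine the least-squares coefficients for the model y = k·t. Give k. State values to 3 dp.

Normal-equation sums: Σt·t = 246.
Right-hand side: Σt·y = -487.
Normal equations: [[246]]·[k]ᵀ = [-487]ᵀ.
Hence k = -487 / 246 ≈ -1.97967.

k = -1.980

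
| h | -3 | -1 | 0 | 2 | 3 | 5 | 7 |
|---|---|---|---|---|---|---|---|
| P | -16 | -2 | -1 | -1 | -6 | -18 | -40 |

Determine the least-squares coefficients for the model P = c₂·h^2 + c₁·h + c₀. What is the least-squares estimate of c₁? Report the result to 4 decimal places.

With design matrix M, MᵀM = [[3205, 475, 97]; [475, 97, 13]; [97, 13, 7]] and MᵀP = [-2614, -340, -84]ᵀ.
Row-reducing yields c₂ = -29977/28371, c₁ = 16556/9457, c₀ = -353/579.

c₁ = 1.7507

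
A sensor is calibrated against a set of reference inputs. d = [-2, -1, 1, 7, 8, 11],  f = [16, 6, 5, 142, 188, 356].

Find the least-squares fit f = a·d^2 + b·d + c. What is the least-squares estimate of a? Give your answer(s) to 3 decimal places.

a = 3.008

From the data, Σd^2·d^2 = 21156, Σd^2·d = 2178, Σd^2 = 240, Σd·d = 240, Σd = 24, Σ1 = 6.
Moment sums: Σd^2·f = 62141, Σd·f = 6381, Σf = 713.
Row-reducing yields a = 90517/30090, b = -9403/10030, c = 22617/10030.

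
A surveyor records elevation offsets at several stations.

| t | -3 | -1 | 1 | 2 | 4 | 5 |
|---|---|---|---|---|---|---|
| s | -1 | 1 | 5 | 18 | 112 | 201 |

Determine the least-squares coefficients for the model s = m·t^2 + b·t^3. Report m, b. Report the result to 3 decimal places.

m = 2.918, b = 1.023

Setting ∂/∂m … = 0 gives: 980·m + 3938·b = 6886;  3938·m + 20516·b = 32468.
Δ = 980·20516 − 3938² = 4597836.
m = (6886·20516 − 3938·32468)/4597836 = 3353548/1149459; b = (980·32468 − 3938·6886)/4597836 = 1175393/1149459.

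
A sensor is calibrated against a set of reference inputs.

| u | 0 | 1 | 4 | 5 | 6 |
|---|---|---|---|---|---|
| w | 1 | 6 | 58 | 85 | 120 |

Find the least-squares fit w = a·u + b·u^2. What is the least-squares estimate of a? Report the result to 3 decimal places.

The normal equations are: 78·a + 406·b = 1383;  406·a + 2178·b = 7379.
Eliminating b: 2178·(row 1) − 406·(row 2) gives 5048·a = 2178·1383 − 406·7379 = 16300, so a = 4075/1262.
Then b = (7379 − 406·(4075/1262))/2178 = 1758/631.

a = 3.229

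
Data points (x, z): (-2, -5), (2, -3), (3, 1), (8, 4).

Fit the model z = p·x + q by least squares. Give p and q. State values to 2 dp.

p = 0.93, q = -3.31

Sums needed: Σx·x = 81, Σx = 11, Σ1 = 4.
For Mᵀz: Σx·z = 39, Σz = -3.
So MᵀM·[p, q]ᵀ = Mᵀz: [[81, 11]; [11, 4]]·[p, q]ᵀ = [39, -3]ᵀ.
Determinant 81·4 − 11² = 203.
p = (39·4 − 11·(-3))/203 = 27/29; q = (81·(-3) − 11·39)/203 = -96/29.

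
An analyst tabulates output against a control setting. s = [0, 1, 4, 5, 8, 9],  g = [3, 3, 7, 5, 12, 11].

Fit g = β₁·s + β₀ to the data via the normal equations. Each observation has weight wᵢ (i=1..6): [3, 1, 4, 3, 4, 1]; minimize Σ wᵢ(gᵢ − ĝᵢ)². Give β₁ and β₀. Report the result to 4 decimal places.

β₁ = 1.0621, β₀ = 2.2792

Forming MᵀWM = [[477, 73]; [73, 16]] and MᵀWg = [673, 114]ᵀ gives MᵀWM·[β₁, β₀]ᵀ = MᵀWg.
Eliminating β₀: 16·(row 1) − 73·(row 2) gives 2303·β₁ = 16·673 − 73·114 = 2446, so β₁ = 2446/2303.
Then β₀ = (114 − 73·(2446/2303))/16 = 5249/2303.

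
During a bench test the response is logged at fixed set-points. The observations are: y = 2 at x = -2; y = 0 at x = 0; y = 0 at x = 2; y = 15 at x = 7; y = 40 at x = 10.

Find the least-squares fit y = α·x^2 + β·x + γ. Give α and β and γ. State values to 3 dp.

AᵀA·[α, β, γ]ᵀ = Aᵀy reads: 12433·α + 1343·β + 157·γ = 4743;  1343·α + 157·β + 17·γ = 501;  157·α + 17·β + 5·γ = 57.
Inverting the 3×3 Gram matrix, [α, β, γ]ᵀ = [18488/37297, -35311/37297, -35280/37297]ᵀ.

α = 0.496, β = -0.947, γ = -0.946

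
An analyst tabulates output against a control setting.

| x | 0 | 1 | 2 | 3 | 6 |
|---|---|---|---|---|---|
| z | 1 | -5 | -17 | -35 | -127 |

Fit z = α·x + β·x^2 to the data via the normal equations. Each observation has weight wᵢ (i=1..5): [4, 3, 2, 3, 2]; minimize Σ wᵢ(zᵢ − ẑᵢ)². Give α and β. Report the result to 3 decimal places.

The normal system AᵀWA·[α, β]ᵀ = AᵀWz is [[110, 532]; [532, 2870]]·[α, β]ᵀ = [-1922, -10240]ᵀ.
Eliminating β: 2870·(row 1) − 532·(row 2) gives 32676·α = 2870·(-1922) − 532·(-10240) = -68460, so α = -815/389.
Then β = ((-10240) − 532·(-815/389))/2870 = -8658/2723.

α = -2.095, β = -3.180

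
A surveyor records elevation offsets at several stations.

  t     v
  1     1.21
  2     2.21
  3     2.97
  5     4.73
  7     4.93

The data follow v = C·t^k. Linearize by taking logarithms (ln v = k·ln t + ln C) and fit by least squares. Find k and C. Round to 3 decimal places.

k = 0.753, C = 1.270

With ln vᵢ as the transformed response and ln tᵢ as the regressor:
Σln t = 5.3471, Σ(ln t)² = 8.0643, Σln v = 5.2214, Σln t·ln v = 7.3509.
Equations: 8.0643·k + 5.3471·ln C = 7.3509;  5.3471·k + 5·ln C = 5.2214.
Δ = 8.0643·5 − (5.3471)² = 11.7297; k = (7.3509·5 − 5.3471·5.2214)/11.7297 = 0.75321, ln C = (8.0643·5.2214 − 5.3471·7.3509)/11.7297 = 0.23879, so C = exp(0.23879) = 1.26972.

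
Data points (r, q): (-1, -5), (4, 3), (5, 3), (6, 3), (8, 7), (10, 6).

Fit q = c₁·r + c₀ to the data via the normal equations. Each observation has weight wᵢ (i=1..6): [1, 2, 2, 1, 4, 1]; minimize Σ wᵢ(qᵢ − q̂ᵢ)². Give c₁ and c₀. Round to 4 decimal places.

c₁ = 1.1110, c₀ = -2.5650

Forming AᵀWA = [[475, 65]; [65, 11]] and AᵀWq = [361, 44]ᵀ gives AᵀWA·[c₁, c₀]ᵀ = AᵀWq.
Determinant 475·11 − 65² = 1000.
c₁ = (361·11 − 65·44)/1000 = 1111/1000; c₀ = (475·44 − 65·361)/1000 = -513/200.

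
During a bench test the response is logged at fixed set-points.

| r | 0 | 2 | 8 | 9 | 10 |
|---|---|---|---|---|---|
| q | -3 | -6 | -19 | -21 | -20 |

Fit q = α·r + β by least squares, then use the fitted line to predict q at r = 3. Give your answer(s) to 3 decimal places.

Setting ∂/∂α … = 0 gives: 249·α + 29·β = -553;  29·α + 5·β = -69.
det = 249·5 − 29² = 404.
α = ((-553)·5 − 29·(-69))/404 = -191/101; β = (249·(-69) − 29·(-553))/404 = -286/101.
At r = 3: q̂ = (-191/101)·(3) + (-286/101)·(1) = -859/101.

q̂ = -8.505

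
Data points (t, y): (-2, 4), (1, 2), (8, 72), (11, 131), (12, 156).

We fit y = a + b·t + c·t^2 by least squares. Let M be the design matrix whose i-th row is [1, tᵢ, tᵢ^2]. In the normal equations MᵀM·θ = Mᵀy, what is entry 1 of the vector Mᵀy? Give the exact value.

365

Entry 1 ↔ basis 1, so (Mᵀy)_{1} = Σᵢ yᵢ = (1)·(4) + (1)·(2) + (1)·(72) + (1)·(131) + (1)·(156) = 365.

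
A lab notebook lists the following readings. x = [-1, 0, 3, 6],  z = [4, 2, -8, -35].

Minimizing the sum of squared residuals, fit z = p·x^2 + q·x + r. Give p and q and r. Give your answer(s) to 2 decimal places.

p = -0.83, q = -1.30, r = 2.93

Setting ∂/∂p … = 0 gives: 1378·p + 242·q + 46·r = -1328;  242·p + 46·q + 8·r = -238;  46·p + 8·q + 4·r = -37.
(Σx^2·x^2 = 1378, Σx^2·x = 242, Σx^2 = 46, Σx·x = 46, Σx = 8, Σ1 = 4, Σx^2·z = -1328, Σx·z = -238, Σz = -37.)
Inverting the 3×3 Gram matrix, [p, q, r]ᵀ = [-5/6, -13/10, 44/15]ᵀ.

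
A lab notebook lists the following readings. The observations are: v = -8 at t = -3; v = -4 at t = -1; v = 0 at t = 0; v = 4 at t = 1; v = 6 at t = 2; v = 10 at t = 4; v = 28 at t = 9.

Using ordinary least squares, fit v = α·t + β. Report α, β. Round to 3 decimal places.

α = 3.000, β = 0.000

Normal-equation sums: Σt·t = 112, Σt = 12, Σ1 = 7.
Right-hand side: Σt·v = 336, Σv = 36.
MᵀM·[α, β]ᵀ = Mᵀv becomes [[112, 12]; [12, 7]]·[α, β]ᵀ = [336, 36]ᵀ.
Eliminating β: 7·(row 1) − 12·(row 2) gives 640·α = 7·336 − 12·36 = 1920, so α = 3.
Then β = (36 − 12·3)/7 = 0.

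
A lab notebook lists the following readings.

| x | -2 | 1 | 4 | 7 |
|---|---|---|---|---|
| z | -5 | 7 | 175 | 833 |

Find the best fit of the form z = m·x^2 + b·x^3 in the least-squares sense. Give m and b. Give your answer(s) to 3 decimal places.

From the data, Σx^2·x^2 = 2674, Σx^2·x^3 = 17800, Σx^3·x^3 = 121810.
And Σx^2·z = 43604, Σx^3·z = 296966.
Normal equations: [[2674, 17800]; [17800, 121810]]·[m, b]ᵀ = [43604, 296966]ᵀ.
Eliminating b: 121810·(row 1) − 17800·(row 2) gives 8879940·m = 121810·43604 − 17800·296966 = 25408440, so m = 141158/49333.
Then b = (296966 − 17800·(141158/49333))/121810 = 498219/246665.

m = 2.861, b = 2.020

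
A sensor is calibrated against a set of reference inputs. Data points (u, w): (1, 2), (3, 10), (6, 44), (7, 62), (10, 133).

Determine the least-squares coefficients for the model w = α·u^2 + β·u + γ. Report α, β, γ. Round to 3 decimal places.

Compute the Gram sums: Σu^2·u^2 = 13779, Σu^2·u = 1587, Σu^2 = 195, Σu·u = 195, Σu = 27, Σ1 = 5.
For Mᵀw: Σu^2·w = 18014, Σu·w = 2060, Σw = 251.
Row-reducing yields α = 11839/7752, β = -17479/7752, γ = 909/323.

α = 1.527, β = -2.255, γ = 2.814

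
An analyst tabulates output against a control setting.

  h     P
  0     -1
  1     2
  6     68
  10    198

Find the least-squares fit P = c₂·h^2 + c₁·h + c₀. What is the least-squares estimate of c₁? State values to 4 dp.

c₁ = -1.1291

Compute the Gram sums: Σh^2·h^2 = 11297, Σh^2·h = 1217, Σh^2 = 137, Σh·h = 137, Σh = 17, Σ1 = 4.
And Σh^2·P = 22250, Σh·P = 2390, ΣP = 267.
Inverting the 3×3 Gram matrix, [c₂, c₁, c₀]ᵀ = [1151/550, -621/550, -7/55]ᵀ.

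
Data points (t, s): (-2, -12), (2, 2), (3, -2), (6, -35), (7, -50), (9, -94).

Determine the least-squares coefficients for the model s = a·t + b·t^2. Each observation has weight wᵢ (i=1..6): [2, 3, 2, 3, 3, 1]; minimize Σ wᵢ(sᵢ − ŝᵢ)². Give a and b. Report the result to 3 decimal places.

a = 3.634, b = -1.555

From the data, Σwᵢ·t·t = 374, Σwᵢ·t·t^2 = 2468, Σwᵢ·t^2·t^2 = 17894.
And Σwᵢ·t·s = -2478, Σwᵢ·t^2·s = -18852.
Normal equations: [[374, 2468]; [2468, 17894]]·[a, b]ᵀ = [-2478, -18852]ᵀ.
Determinant 374·17894 − 2468² = 601332.
a = ((-2478)·17894 − 2468·(-18852))/601332 = 182117/50111; b = (374·(-18852) − 2468·(-2478))/601332 = -77912/50111.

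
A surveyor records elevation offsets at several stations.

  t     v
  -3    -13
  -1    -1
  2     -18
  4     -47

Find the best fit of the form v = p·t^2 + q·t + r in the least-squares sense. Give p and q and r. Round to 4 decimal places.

With design matrix A, AᵀA = [[354, 44, 30]; [44, 30, 2]; [30, 2, 4]] and Aᵀv = [-942, -184, -79]ᵀ.
Solving the 3×3 system (Gaussian elimination) gives p = -41/20, q = -1701/580, r = -1687/580.

p = -2.0500, q = -2.9328, r = -2.9086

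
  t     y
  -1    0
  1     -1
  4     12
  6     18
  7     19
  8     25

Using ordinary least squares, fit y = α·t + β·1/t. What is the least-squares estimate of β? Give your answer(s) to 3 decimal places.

β = -3.503

Normal-equation sums: Σt·t = 167, Σt·1/t = 6, Σ1/t·1/t = 60013/28224.
Moment sums: Σt·y = 488, Σ1/t·y = 607/56.
AᵀA·[α, β]ᵀ = Aᵀy becomes [[167, 6]; [6, 60013/28224]]·[α, β]ᵀ = [488, 607/56]ᵀ.
Eliminating β: (60013/28224)·(row 1) − 6·(row 2) gives (9006107/28224)·α = (60013/28224)·488 − 6·(607/56) = 3431347/3528, so α = 27450776/9006107.
Then β = ((607/56) − 6·(27450776/9006107))/(60013/28224) = -31549896/9006107.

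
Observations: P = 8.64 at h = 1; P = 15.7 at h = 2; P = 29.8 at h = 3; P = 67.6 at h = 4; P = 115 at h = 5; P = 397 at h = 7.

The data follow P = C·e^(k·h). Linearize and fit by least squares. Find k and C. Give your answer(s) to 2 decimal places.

k = 0.65, C = 4.51

Taking logs, ln P = k·h + ln C, so regress ln P on h.
Σh = 22.0000, Σ(h)² = 104.0000, Σln P = 23.2470, Σh·ln P = 100.3139.
Normal system: [[104.0000, 22.0000]; [22.0000, 6]]·[k, ln C]ᵀ = [100.3139, 23.2470]ᵀ.
Solving (det = 140.0000): k = 0.64606, ln C = 1.50562, so C = exp(1.50562) = 4.50696.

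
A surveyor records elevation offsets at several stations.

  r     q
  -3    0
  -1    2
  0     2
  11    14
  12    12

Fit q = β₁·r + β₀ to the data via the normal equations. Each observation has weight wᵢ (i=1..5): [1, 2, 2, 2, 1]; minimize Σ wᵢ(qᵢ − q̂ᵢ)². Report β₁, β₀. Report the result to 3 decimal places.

Forming AᵀWA = [[397, 29]; [29, 8]] and AᵀWq = [448, 48]ᵀ gives AᵀWA·[β₁, β₀]ᵀ = AᵀWq.
det = 397·8 − 29² = 2335.
β₁ = (448·8 − 29·48)/2335 = 2192/2335; β₀ = (397·48 − 29·448)/2335 = 6064/2335.

β₁ = 0.939, β₀ = 2.597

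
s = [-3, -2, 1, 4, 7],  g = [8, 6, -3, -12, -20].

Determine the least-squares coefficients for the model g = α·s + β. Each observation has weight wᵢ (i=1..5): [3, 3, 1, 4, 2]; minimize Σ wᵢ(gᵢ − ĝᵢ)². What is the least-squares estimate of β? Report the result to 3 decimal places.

Entries of AᵀWA: Σwᵢ·s·s = 202, Σwᵢ·s = 16, Σwᵢ·1 = 13.
Right-hand side: Σwᵢ·s·g = -583, Σwᵢ·g = -49.
AᵀWA·[α, β]ᵀ = AᵀWg becomes [[202, 16]; [16, 13]]·[α, β]ᵀ = [-583, -49]ᵀ.
Δ = 202·13 − 16² = 2370.
α = ((-583)·13 − 16·(-49))/2370 = -453/158; β = (202·(-49) − 16·(-583))/2370 = -19/79.

β = -0.241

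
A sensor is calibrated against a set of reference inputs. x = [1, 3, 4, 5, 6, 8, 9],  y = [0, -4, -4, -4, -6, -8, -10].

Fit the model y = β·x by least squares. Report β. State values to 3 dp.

β = -1.026

Normal-equation sums: Σx·x = 232.
And Σx·y = -238.
Hence β = -238 / 232 ≈ -1.02586.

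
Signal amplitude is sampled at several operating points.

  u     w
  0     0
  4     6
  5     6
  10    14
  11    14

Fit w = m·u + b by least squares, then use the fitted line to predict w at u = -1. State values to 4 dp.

With design matrix X, XᵀX = [[262, 30]; [30, 5]] and Xᵀw = [348, 40]ᵀ.
Determinant 262·5 − 30² = 410.
m = (348·5 − 30·40)/410 = 54/41; b = (262·40 − 30·348)/410 = 4/41.
At u = -1: ŵ = (54/41)·(-1) + (4/41)·(1) = -50/41.

ŵ = -1.2195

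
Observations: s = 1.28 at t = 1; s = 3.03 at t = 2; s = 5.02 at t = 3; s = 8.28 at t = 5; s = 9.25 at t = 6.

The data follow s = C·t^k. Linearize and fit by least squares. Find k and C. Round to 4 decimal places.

k = 1.1169, C = 1.3518

Linearized form: ln s = k·ln t + ln C. From the 5 transformed points,
Σln t = 5.1930, Σ(ln t)² = 7.4881, Σln s = 7.3073, Σln t·ln s = 9.9290.
Normal system: [[7.4881, 5.1930]; [5.1930, 5]]·[k, ln C]ᵀ = [9.9290, 7.3073]ᵀ.
Solving (det = 10.4737): k = 1.11694, ln C = 0.30141, so C = exp(0.30141) = 1.35177.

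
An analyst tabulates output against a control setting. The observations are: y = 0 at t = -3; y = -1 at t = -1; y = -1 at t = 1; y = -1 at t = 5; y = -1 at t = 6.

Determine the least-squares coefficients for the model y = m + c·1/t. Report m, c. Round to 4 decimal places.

With design matrix X, XᵀX = [[5, 1/30]; [1/30, 1961/900]] and Xᵀy = [-4, -11/30]ᵀ.
Determinant 5·(1961/900) − (1/30)² = 817/75.
m = ((-4)·(1961/900) − (1/30)·(-11/30))/(817/75) = -2611/3268; c = (5·(-11/30) − (1/30)·(-4))/(817/75) = -255/1634.

m = -0.7990, c = -0.1561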